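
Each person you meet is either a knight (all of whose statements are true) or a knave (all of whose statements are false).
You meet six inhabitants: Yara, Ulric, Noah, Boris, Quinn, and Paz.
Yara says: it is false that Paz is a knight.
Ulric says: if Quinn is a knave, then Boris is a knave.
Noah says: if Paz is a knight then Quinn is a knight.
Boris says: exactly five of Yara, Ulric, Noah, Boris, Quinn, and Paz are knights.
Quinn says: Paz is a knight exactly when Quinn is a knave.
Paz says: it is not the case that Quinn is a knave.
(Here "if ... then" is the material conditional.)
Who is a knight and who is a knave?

Yara is a knight, Ulric is a knight, Noah is a knight, Boris is a knave, Quinn is a knave, and Paz is a knave.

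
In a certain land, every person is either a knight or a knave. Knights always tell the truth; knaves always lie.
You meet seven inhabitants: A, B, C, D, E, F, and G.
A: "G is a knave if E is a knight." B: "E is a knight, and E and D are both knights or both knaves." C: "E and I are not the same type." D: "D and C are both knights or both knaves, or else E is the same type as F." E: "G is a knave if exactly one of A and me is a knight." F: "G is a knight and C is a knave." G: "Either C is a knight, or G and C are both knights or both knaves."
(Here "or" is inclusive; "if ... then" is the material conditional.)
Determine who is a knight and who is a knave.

A is a knight, B is a knave, C is a knight, D is a knight, E is a knave, F is a knave, and G is a knight.

A (knight): "G is a knave if E is a knight" — true. ✓
B is a knave, so "E is a knight, and E and D are both knights or both knaves" must be false — and it is.
C is a knight, and the claim "E and I are not the same type" is indeed true.
D (knight): "D and C are both knights or both knaves, or else E is the same type as F" — true. ✓
As a knave, E's statement "G is a knave if exactly one of A and me is a knight" should be false; it is.
Since F is a knave, "G is a knight and C is a knave" needs to be false, which holds.
G is a knight, and the claim "either C is a knight, or G and C are both knights or both knaves" is indeed true.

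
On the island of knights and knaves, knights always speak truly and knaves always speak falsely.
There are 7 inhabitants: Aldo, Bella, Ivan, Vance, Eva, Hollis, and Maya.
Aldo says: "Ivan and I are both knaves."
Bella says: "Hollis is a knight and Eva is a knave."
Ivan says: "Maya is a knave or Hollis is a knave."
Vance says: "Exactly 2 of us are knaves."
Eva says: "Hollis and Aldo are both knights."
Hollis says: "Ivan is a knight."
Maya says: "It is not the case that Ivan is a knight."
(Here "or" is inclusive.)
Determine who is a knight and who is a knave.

As a knave, Aldo's statement "Ivan and I are both knaves" should be False; it is.
Since Bella is a knight, "Hollis is a knight and Eva is a knave" needs to be true, which holds.
Since Ivan is a knight, "Maya is a knave or Hollis is a knave" needs to be true, which holds.
Vance is a knave, so "exactly 2 of us are knaves" must be False — and it is.
Eva is a knave; "Hollis and Aldo are both knights" is False, as required.
Since Hollis is a knight, "Ivan is a knight" needs to be true, which holds.
Maya is a knave, so "it is not the case that Ivan is a knight" must be False — and it is.

Aldo is a knave, Bella is a knight, Ivan is a knight, Vance is a knave, Eva is a knave, Hollis is a knight, and Maya is a knave.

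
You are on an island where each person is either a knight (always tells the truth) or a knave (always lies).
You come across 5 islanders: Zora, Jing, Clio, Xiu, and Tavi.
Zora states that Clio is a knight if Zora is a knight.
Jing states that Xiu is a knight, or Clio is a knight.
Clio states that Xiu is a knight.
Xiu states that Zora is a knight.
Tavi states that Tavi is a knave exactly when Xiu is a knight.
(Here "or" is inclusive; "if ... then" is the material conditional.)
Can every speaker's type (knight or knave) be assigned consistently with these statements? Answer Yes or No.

Checking all 32 assignments, each has at least one speaker whose statement's truth value contradicts their type.

No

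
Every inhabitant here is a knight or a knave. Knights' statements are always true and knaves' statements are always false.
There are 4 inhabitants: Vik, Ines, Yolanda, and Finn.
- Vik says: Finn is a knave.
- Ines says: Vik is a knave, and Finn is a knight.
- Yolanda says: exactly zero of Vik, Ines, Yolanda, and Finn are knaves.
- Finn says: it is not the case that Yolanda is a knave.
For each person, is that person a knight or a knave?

Vik is a knight, Ines is a knave, Yolanda is a knave, and Finn is a knave.

Vik is a knight, so "Finn is a knave" must be true — and it is.
Since Ines is a knave, "Vik is a knave, and Finn is a knight" needs to be false, which holds.
As a knave, Yolanda's statement "exactly zero of Vik, Ines, Yolanda, and Finn are knaves" should be false; it is.
As a knave, Finn's statement "it is not the case that Yolanda is a knave" should be false; it is.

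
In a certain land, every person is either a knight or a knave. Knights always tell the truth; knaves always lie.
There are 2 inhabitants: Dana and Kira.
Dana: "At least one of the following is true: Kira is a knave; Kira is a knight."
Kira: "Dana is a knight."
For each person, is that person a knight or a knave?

Dana is a knight, so "at least one of the following is true: Kira is a knave; Kira is a knight" must be true — and it is.
Kira is a knight, so "Dana is a knight" must be true — and it is.

Dana is a knight and Kira is a knight.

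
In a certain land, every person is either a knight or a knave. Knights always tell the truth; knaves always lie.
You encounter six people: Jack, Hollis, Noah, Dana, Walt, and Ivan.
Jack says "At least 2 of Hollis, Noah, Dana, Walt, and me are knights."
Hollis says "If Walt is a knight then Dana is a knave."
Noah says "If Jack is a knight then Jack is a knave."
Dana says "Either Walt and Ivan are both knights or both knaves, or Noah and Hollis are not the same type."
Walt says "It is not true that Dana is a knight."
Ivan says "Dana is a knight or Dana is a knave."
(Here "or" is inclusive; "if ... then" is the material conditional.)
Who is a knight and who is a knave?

Knights: Jack, Hollis, Dana, and Ivan. Knaves: Noah and Walt.

Jack is a knight, so "at least 2 of Hollis, Noah, Dana, Walt, and me are knights" must be True — and it is.
Hollis is a knight, so "if Walt is a knight then Dana is a knave" must be True — and it is.
As a knave, Noah's statement "if Jack is a knight then Jack is a knave" should be false; it is.
Dana is a knight; "either Walt and Ivan are both knights or both knaves, or Noah and Hollis are not the same type" is True, as required.
Walt (knave): "it is not true that Dana is a knight" — false. ✓
Ivan is a knight; "Dana is a knight or Dana is a knave" is True, as required.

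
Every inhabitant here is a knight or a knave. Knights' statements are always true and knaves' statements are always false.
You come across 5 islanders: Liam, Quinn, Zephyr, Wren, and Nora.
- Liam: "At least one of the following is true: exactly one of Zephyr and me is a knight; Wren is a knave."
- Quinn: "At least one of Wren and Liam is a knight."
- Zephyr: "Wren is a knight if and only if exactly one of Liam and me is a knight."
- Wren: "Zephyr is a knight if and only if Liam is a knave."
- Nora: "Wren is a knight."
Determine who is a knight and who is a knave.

Knights: Liam, Quinn, and Zephyr. Knaves: Wren and Nora.

Since Liam is a knight, "at least one of the following is true: exactly one of Zephyr and me is a knight; Wren is a knave" needs to be true, which holds.
Since Quinn is a knight, "at least one of Wren and Liam is a knight" needs to be true, which holds.
Zephyr is a knight; "Wren is a knight if and only if exactly one of Liam and me is a knight" is true, as required.
Since Wren is a knave, "Zephyr is a knight if and only if Liam is a knave" needs to be False, which holds.
As a knave, Nora's statement "Wren is a knight" should be False; it is.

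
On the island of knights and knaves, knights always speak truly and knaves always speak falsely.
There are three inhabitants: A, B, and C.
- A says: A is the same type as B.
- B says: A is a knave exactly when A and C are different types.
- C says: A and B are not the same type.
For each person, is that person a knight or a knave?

A is a knave, B is a knight, and C is a knight.

A is a knave, and the claim "A is the same type as B" is indeed False.
Since B is a knight, "A is a knave exactly when A and C are different types" needs to be true, which holds.
Since C is a knight, "A and B are not the same type" needs to be true, which holds.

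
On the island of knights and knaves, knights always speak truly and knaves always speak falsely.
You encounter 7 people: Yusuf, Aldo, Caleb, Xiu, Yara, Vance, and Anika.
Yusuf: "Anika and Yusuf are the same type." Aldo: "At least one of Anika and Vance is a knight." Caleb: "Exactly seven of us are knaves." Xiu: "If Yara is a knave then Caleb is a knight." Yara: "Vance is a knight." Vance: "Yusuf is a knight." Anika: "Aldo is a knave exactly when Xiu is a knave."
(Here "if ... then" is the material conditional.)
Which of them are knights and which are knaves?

Yusuf (knight): "Anika and Yusuf are the same type" — True. ✓
As a knight, Aldo's statement "at least one of Anika and Vance is a knight" should be True; it is.
As a knave, Caleb's statement "exactly seven of us are knaves" should be false; it is.
Xiu is a knight, so "if Yara is a knave then Caleb is a knight" must be True — and it is.
Since Yara is a knight, "Vance is a knight" needs to be True, which holds.
Vance is a knight, and the claim "Yusuf is a knight" is indeed True.
Anika is a knight, so "Aldo is a knave exactly when Xiu is a knave" must be True — and it is.

Knights: Yusuf, Aldo, Xiu, Yara, Vance, and Anika. Knaves: Caleb.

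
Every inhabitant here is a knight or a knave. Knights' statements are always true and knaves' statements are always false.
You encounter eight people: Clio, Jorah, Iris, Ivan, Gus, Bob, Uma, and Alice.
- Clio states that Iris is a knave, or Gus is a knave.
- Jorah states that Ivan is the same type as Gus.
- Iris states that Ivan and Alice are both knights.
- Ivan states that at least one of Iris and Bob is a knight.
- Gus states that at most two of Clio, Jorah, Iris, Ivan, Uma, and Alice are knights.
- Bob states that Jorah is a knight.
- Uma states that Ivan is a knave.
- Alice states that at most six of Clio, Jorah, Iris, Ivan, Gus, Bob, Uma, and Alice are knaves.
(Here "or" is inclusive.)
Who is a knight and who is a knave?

Clio is a knight, Jorah is a knave, Iris is a knight, Ivan is a knight, Gus is a knave, Bob is a knave, Uma is a knave, and Alice is a knight.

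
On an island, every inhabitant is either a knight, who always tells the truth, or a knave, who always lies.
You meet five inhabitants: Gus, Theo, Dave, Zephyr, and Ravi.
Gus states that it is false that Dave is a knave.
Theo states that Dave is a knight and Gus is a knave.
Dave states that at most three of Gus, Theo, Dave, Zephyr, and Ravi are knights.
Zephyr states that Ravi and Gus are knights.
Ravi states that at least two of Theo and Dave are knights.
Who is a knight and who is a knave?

Gus is a knight, Theo is a knave, Dave is a knight, Zephyr is a knave, and Ravi is a knave.

Since Gus is a knight, "it is false that Dave is a knave" needs to be True, which holds.
Theo is a knave, and the claim "Dave is a knight and Gus is a knave" is indeed false.
Dave (knight): "at most three of Gus, Theo, Dave, Zephyr, and Ravi are knights" — True. ✓
As a knave, Zephyr's statement "Ravi and Gus are knights" should be false; it is.
As a knave, Ravi's statement "at least two of Theo and Dave are knights" should be false; it is.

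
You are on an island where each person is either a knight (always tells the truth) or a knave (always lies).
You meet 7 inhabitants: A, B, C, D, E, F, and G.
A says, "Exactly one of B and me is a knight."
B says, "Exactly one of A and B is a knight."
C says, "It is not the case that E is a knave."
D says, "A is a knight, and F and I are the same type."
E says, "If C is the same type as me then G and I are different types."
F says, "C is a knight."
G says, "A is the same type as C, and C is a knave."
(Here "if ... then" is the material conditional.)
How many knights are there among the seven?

3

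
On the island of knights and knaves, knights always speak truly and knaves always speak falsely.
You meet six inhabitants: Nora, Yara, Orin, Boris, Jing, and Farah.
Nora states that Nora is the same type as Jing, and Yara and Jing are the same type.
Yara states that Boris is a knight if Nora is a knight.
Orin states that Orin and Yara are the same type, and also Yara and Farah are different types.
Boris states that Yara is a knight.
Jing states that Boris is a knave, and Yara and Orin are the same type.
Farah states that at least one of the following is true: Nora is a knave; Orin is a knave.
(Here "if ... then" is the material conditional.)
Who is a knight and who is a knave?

As a knave, Nora's statement "Nora is the same type as Jing, and Yara and Jing are the same type" should be False; it is.
Yara is a knight, and the claim "Boris is a knight if Nora is a knight" is indeed True.
As a knave, Orin's statement "Orin and Yara are the same type, and also Yara and Farah are different types" should be False; it is.
Boris (knight): "Yara is a knight" — True. ✓
As a knave, Jing's statement "Boris is a knave, and Yara and Orin are the same type" should be False; it is.
As a knight, Farah's statement "at least one of the following is true: Nora is a knave; Orin is a knave" should be True; it is.

Nora is a knave, Yara is a knight, Orin is a knave, Boris is a knight, Jing is a knave, and Farah is a knight.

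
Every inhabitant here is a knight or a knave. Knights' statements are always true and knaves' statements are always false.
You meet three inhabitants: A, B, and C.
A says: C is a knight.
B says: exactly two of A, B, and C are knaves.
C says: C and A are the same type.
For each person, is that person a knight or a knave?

Knights: A and C. Knaves: B.

Suppose A is a knave. Then A's statement "C is a knight" would have to be false. Checking the 4 ways to assign the others, none is consistent with every speaker.
(For instance, with B=knave, C=knight, A's claim "C is a knight" comes out true where it would need to be false.)
So A must be a knight, making "C is a knight" true. Taking A=knight, B=knave, C=knight, each remaining statement checks out:
  B (knave): "exactly two of A, B, and C are knaves" — false. ✓
  C (knight): "C and A are the same type" — true. ✓
This is the unique consistent assignment.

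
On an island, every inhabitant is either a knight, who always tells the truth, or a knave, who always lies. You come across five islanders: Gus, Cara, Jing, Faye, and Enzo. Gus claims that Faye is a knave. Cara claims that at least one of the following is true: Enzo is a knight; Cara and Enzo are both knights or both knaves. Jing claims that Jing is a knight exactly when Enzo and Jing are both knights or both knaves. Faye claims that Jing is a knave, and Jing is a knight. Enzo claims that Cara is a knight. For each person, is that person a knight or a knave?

Gus is a knight, Cara is a knight, Jing is a knight, Faye is a knave, and Enzo is a knight.

Gus is a knight; "Faye is a knave" is True, as required.
Cara is a knight, so "at least one of the following is true: Enzo is a knight; Cara and Enzo are both knights or both knaves" must be True — and it is.
As a knight, Jing's statement "Jing is a knight exactly when Enzo and Jing are both knights or both knaves" should be True; it is.
Faye (knave): "Jing is a knave, and Jing is a knight" — false. ✓
Enzo is a knight; "Cara is a knight" is True, as required.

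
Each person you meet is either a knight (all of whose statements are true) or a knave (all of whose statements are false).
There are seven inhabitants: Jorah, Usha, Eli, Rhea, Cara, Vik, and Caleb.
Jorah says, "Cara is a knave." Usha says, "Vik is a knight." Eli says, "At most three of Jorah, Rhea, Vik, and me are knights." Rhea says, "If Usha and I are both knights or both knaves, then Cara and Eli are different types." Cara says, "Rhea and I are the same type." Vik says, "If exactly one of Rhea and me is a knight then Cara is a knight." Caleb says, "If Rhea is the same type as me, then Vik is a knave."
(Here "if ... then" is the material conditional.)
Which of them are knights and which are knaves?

As a knight, Jorah's statement "Cara is a knave" should be true; it is.
Usha is a knave, and the claim "Vik is a knight" is indeed false.
Eli (knight): "at most three of Jorah, Rhea, Vik, and me are knights" — true. ✓
Rhea (knight): "if Usha and I are both knights or both knaves, then Cara and Eli are different types" — true. ✓
Cara is a knave, so "Rhea and I are the same type" must be false — and it is.
Vik (knave): "if exactly one of Rhea and me is a knight then Cara is a knight" — false. ✓
Caleb is a knight; "if Rhea is the same type as me, then Vik is a knave" is true, as required.

Jorah is a knight, Usha is a knave, Eli is a knight, Rhea is a knight, Cara is a knave, Vik is a knave, and Caleb is a knight.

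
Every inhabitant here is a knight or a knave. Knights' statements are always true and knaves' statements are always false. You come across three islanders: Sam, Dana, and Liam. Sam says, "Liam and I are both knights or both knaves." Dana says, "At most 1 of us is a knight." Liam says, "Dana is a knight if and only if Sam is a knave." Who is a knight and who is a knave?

Suppose Sam is a knave. Then Sam's statement "Liam and I are both knights or both knaves" would have to be false. Checking the 4 ways to assign the others, none is consistent with every speaker.
(For instance, with Dana=knave, Liam=knight, Dana's claim "at most 1 of us is a knight" comes out true where it would need to be false.)
So Sam must be a knight, making "Liam and I are both knights or both knaves" true. Taking Sam=knight, Dana=knave, Liam=knight, each remaining statement checks out:
  Dana (knave): "at most 1 of us is a knight" — false. ✓
  Liam (knight): "Dana is a knight if and only if Sam is a knave" — true. ✓
This is the unique consistent assignment.

Knights: Sam and Liam. Knaves: Dana.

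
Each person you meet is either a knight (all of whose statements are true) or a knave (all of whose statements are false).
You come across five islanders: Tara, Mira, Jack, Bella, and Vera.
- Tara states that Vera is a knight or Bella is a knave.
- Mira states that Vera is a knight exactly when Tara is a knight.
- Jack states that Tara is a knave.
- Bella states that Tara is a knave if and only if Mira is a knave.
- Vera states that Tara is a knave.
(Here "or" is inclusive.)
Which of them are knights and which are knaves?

Tara is a knight, Mira is a knave, Jack is a knave, Bella is a knave, and Vera is a knave.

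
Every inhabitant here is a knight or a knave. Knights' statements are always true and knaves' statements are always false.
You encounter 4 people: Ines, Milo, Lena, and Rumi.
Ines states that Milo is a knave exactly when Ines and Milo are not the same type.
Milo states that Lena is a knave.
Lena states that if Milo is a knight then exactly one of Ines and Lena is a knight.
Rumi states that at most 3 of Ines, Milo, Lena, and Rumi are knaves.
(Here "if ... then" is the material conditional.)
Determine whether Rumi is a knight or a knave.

Consistent assignments: {Ines=knight, Milo=knave, Lena=knight, Rumi=knight}; {Ines=knave, Milo=knight, Lena=knave, Rumi=knight}; {Ines=knave, Milo=knave, Lena=knight, Rumi=knight}
In every consistent assignment, Rumi is a knight.

Rumi is a knight.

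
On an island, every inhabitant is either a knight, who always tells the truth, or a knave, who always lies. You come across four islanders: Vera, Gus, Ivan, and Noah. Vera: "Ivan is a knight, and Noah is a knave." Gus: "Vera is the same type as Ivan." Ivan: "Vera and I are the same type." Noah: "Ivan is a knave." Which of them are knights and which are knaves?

Suppose Vera is a knave. Then Vera's statement "Ivan is a knight, and Noah is a knave" would have to be false. Checking the 8 ways to assign the others, none is consistent with every speaker.
(For instance, with Gus=knight, Ivan=knight, Noah=knave, Vera's claim "Ivan is a knight, and Noah is a knave" comes out true where it would need to be false.)
So Vera must be a knight, making "Ivan is a knight, and Noah is a knave" true. Taking Vera=knight, Gus=knight, Ivan=knight, Noah=knave, each remaining statement checks out:
  Gus (knight): "Vera is the same type as Ivan" — true. ✓
  Ivan (knight): "Vera and I are the same type" — true. ✓
  Noah (knave): "Ivan is a knave" — false. ✓
This is the unique consistent assignment.

Vera is a knight, Gus is a knight, Ivan is a knight, and Noah is a knave.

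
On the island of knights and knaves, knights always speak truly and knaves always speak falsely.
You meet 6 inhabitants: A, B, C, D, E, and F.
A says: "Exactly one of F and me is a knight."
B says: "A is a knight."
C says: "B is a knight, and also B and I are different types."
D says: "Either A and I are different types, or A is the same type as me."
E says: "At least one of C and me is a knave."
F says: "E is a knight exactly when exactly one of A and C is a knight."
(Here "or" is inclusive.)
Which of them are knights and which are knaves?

Since A is a knave, "exactly one of F and me is a knight" needs to be false, which holds.
As a knave, B's statement "A is a knight" should be false; it is.
C is a knave; "B is a knight, and also B and I are different types" is false, as required.
Since D is a knight, "either A and I are different types, or A is the same type as me" needs to be True, which holds.
E is a knight, so "at least one of C and me is a knave" must be True — and it is.
As a knave, F's statement "E is a knight exactly when exactly one of A and C is a knight" should be false; it is.

A is a knave, B is a knave, C is a knave, D is a knight, E is a knight, and F is a knave.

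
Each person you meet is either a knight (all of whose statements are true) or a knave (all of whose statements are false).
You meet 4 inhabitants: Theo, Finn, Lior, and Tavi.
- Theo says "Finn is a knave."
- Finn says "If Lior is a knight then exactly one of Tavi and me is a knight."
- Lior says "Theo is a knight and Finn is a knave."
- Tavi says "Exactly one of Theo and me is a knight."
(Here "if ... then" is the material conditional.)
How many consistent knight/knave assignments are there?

2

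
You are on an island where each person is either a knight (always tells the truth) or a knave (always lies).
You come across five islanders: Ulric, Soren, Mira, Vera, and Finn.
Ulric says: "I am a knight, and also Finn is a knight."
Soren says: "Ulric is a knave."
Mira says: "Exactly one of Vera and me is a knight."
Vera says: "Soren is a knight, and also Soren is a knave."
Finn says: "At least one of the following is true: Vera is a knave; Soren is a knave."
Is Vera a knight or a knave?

Vera is a knave.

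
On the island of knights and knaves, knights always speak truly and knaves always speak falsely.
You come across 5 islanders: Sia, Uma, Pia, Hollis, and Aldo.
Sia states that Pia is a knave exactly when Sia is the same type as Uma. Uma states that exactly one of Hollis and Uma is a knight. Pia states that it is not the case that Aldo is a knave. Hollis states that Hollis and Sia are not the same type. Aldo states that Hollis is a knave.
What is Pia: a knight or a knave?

Pia is a knight.

Consistent assignments: {Sia=knave, Uma=knave, Pia=knight, Hollis=knave, Aldo=knight}
In every consistent assignment, Pia is a knight.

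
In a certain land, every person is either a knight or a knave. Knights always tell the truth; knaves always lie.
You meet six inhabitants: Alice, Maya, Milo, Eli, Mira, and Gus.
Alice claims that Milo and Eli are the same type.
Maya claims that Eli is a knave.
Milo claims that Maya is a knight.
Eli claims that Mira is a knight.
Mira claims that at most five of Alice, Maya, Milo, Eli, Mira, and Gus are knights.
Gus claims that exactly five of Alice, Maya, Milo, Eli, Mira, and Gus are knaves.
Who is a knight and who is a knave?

Alice is a knave; "Milo and Eli are the same type" is False, as required.
As a knave, Maya's statement "Eli is a knave" should be False; it is.
Milo is a knave; "Maya is a knight" is False, as required.
Eli (knight): "Mira is a knight" — True. ✓
As a knight, Mira's statement "at most five of Alice, Maya, Milo, Eli, Mira, and Gus are knights" should be True; it is.
Gus is a knave, and the claim "exactly five of Alice, Maya, Milo, Eli, Mira, and Gus are knaves" is indeed False.

Alice is a knave, Maya is a knave, Milo is a knave, Eli is a knight, Mira is a knight, and Gus is a knave.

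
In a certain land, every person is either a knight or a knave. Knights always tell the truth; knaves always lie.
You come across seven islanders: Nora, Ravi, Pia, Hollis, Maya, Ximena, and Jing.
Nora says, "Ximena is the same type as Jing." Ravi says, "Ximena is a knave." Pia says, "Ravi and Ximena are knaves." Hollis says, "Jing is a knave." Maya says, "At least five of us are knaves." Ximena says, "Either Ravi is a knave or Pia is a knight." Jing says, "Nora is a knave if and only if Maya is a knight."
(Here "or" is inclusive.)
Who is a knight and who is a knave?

Since Nora is a knight, "Ximena is the same type as Jing" needs to be true, which holds.
Ravi (knave): "Ximena is a knave" — False. ✓
Pia (knave): "Ravi and Ximena are knaves" — False. ✓
Since Hollis is a knave, "Jing is a knave" needs to be False, which holds.
Maya is a knave; "at least five of us are knaves" is False, as required.
Ximena is a knight, so "either Ravi is a knave or Pia is a knight" must be true — and it is.
Jing is a knight, and the claim "Nora is a knave if and only if Maya is a knight" is indeed true.

Knights: Nora, Ximena, and Jing. Knaves: Ravi, Pia, Hollis, and Maya.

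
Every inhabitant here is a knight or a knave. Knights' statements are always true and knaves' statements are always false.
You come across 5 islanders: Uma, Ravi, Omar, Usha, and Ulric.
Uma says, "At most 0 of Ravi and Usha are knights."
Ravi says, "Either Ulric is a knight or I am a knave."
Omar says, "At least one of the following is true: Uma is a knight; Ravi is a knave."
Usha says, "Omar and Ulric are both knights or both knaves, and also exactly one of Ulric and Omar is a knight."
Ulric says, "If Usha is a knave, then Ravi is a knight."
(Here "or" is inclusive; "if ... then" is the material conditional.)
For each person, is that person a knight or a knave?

Uma is a knave, Ravi is a knight, Omar is a knave, Usha is a knave, and Ulric is a knight.

Uma is a knave; "at most 0 of Ravi and Usha are knights" is false, as required.
As a knight, Ravi's statement "either Ulric is a knight or I am a knave" should be true; it is.
Since Omar is a knave, "at least one of the following is true: Uma is a knight; Ravi is a knave" needs to be false, which holds.
Usha is a knave; "Omar and Ulric are both knights or both knaves, and also exactly one of Ulric and Omar is a knight" is false, as required.
Ulric is a knight, and the claim "if Usha is a knave, then Ravi is a knight" is indeed true.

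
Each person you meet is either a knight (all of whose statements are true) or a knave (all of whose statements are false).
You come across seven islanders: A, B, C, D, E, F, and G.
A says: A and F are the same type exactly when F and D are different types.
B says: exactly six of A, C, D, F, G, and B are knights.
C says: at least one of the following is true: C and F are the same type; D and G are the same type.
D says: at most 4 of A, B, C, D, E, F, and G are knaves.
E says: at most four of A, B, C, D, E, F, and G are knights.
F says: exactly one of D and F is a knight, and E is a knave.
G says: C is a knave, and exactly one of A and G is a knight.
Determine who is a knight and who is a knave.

Knights: C and E. Knaves: A, B, D, F, and G.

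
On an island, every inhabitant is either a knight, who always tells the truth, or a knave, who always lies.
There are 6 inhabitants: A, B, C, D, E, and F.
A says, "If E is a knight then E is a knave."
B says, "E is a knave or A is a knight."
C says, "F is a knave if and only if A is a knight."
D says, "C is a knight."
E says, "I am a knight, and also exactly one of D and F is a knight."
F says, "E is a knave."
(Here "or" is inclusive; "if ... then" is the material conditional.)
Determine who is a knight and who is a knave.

A is a knight, B is a knight, C is a knave, D is a knave, E is a knave, and F is a knight.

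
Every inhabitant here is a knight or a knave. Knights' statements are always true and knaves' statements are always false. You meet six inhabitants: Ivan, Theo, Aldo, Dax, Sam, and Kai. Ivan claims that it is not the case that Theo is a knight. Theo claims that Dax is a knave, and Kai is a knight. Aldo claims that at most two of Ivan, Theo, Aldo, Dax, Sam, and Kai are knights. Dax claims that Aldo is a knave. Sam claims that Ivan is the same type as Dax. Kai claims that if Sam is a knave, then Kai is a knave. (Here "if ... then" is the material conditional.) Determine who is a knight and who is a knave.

Since Ivan is a knight, "it is not the case that Theo is a knight" needs to be true, which holds.
Theo is a knave, and the claim "Dax is a knave, and Kai is a knight" is indeed False.
Since Aldo is a knave, "at most two of Ivan, Theo, Aldo, Dax, Sam, and Kai are knights" needs to be False, which holds.
Dax is a knight, and the claim "Aldo is a knave" is indeed true.
As a knight, Sam's statement "Ivan is the same type as Dax" should be true; it is.
Kai is a knight, and the claim "if Sam is a knave, then Kai is a knave" is indeed true.

Ivan is a knight, Theo is a knave, Aldo is a knave, Dax is a knight, Sam is a knight, and Kai is a knight.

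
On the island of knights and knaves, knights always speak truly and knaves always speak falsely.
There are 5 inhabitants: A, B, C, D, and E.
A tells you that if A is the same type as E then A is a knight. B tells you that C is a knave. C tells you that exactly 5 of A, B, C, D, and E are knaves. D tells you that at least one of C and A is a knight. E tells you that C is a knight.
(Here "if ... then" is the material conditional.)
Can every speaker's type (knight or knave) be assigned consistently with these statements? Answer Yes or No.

One consistent assignment: A=knight, B=knight, C=knave, D=knight, E=knave.

Yes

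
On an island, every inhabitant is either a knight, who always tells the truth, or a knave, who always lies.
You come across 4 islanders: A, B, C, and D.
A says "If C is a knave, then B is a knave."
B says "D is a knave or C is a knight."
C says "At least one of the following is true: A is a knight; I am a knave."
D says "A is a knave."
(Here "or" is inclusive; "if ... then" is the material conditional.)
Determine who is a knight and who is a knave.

Knights: A, B, and C. Knaves: D.

A is a knight; "if C is a knave, then B is a knave" is True, as required.
B is a knight, and the claim "D is a knave or C is a knight" is indeed True.
C is a knight, so "at least one of the following is true: A is a knight; I am a knave" must be True — and it is.
D is a knave, so "A is a knave" must be false — and it is.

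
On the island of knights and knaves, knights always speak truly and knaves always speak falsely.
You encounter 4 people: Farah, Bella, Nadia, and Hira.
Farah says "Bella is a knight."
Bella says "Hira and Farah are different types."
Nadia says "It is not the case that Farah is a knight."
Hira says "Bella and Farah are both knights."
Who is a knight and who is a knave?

Farah is a knave, Bella is a knave, Nadia is a knight, and Hira is a knave.

Suppose Farah is a knight. Then Farah's statement "Bella is a knight" would have to be true. Checking the 8 ways to assign the others, none is consistent with every speaker.
(For instance, with Bella=knave, Nadia=knight, Hira=knave, Farah's claim "Bella is a knight" comes out false where it would need to be true.)
So Farah must be a knave, making "Bella is a knight" false. Taking Farah=knave, Bella=knave, Nadia=knight, Hira=knave, each remaining statement checks out:
  Bella (knave): "Hira and Farah are different types" — false. ✓
  Nadia (knight): "it is not the case that Farah is a knight" — true. ✓
  Hira (knave): "Bella and Farah are both knights" — false. ✓
This is the unique consistent assignment.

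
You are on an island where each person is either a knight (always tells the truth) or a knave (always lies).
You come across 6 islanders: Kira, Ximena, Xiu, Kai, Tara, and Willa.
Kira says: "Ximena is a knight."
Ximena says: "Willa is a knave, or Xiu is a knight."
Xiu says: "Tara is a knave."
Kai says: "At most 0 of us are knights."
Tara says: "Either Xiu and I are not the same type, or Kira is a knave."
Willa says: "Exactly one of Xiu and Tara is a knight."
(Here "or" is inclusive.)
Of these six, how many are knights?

2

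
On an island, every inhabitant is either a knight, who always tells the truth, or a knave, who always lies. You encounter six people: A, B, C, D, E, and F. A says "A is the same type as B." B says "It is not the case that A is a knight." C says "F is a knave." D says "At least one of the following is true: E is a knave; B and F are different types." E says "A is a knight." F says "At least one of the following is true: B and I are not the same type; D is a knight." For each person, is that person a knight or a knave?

A is a knave, B is a knight, C is a knave, D is a knight, E is a knave, and F is a knight.

A is a knave, and the claim "A is the same type as B" is indeed False.
B is a knight, so "it is not the case that A is a knight" must be True — and it is.
C is a knave, and the claim "F is a knave" is indeed False.
As a knight, D's statement "at least one of the following is true: E is a knave; B and F are different types" should be True; it is.
E is a knave, and the claim "A is a knight" is indeed False.
As a knight, F's statement "at least one of the following is true: B and I are not the same type; D is a knight" should be True; it is.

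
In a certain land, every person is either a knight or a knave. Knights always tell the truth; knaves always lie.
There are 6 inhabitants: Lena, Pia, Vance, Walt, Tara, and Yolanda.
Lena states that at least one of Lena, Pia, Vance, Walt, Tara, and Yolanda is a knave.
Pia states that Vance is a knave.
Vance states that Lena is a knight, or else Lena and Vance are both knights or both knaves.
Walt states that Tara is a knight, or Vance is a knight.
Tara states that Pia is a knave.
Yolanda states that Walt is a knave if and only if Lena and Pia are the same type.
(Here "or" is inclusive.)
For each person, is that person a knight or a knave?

Knights: Lena, Vance, Walt, Tara, and Yolanda. Knaves: Pia.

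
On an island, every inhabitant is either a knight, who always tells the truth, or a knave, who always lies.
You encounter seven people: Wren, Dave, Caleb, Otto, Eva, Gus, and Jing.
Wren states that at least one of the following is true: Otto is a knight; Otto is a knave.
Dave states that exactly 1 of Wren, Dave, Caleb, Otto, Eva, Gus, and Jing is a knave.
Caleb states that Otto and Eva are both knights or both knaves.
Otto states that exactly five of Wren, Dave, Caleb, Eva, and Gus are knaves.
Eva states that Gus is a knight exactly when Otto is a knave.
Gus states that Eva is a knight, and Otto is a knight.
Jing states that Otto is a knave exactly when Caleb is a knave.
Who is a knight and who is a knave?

Wren is a knight, and the claim "at least one of the following is true: Otto is a knight; Otto is a knave" is indeed True.
Dave is a knave; "exactly 1 of Wren, Dave, Caleb, Otto, Eva, Gus, and Jing is a knave" is False, as required.
Caleb is a knight, so "Otto and Eva are both knights or both knaves" must be True — and it is.
Otto is a knave; "exactly five of Wren, Dave, Caleb, Eva, and Gus are knaves" is False, as required.
Eva is a knave, so "Gus is a knight exactly when Otto is a knave" must be False — and it is.
Gus is a knave, and the claim "Eva is a knight, and Otto is a knight" is indeed False.
Jing is a knave, so "Otto is a knave exactly when Caleb is a knave" must be False — and it is.

Wren is a knight, Dave is a knave, Caleb is a knight, Otto is a knave, Eva is a knave, Gus is a knave, and Jing is a knave.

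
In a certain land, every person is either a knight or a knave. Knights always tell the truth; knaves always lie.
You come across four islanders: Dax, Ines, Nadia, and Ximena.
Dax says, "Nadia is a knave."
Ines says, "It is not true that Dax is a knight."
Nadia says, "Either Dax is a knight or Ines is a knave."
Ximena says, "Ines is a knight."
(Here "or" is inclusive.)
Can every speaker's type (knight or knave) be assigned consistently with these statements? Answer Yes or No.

No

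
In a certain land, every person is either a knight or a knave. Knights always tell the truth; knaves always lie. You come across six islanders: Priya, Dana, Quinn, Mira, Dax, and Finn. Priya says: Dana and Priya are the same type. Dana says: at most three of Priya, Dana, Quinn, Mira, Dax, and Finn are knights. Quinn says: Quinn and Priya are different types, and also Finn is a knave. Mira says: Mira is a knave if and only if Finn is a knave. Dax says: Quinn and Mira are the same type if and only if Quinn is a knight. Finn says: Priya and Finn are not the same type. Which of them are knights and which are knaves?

Knights: Dana and Finn. Knaves: Priya, Quinn, Mira, and Dax.

Priya is a knave; "Dana and Priya are the same type" is False, as required.
As a knight, Dana's statement "at most three of Priya, Dana, Quinn, Mira, Dax, and Finn are knights" should be True; it is.
Quinn is a knave, and the claim "Quinn and Priya are different types, and also Finn is a knave" is indeed False.
Mira is a knave; "Mira is a knave if and only if Finn is a knave" is False, as required.
Dax is a knave, so "Quinn and Mira are the same type if and only if Quinn is a knight" must be False — and it is.
Finn is a knight, and the claim "Priya and Finn are not the same type" is indeed True.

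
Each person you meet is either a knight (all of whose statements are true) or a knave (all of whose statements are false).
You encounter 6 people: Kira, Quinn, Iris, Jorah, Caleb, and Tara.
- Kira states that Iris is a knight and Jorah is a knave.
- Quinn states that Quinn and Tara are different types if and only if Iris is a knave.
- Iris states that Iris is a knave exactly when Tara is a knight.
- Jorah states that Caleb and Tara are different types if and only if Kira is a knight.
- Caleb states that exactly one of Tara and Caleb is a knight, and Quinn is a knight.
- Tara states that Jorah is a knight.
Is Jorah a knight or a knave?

Jorah is a knave.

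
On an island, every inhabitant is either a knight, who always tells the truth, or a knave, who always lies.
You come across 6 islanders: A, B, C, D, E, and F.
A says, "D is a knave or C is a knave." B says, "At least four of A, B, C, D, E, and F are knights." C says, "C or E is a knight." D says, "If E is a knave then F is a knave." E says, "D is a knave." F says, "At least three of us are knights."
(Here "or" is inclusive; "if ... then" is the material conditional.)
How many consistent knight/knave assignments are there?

Consistent assignments:
  A=knight, B=knave, C=knave, D=knight, E=knave, F=knave
  A=knave, B=knave, C=knight, D=knight, E=knave, F=knave

2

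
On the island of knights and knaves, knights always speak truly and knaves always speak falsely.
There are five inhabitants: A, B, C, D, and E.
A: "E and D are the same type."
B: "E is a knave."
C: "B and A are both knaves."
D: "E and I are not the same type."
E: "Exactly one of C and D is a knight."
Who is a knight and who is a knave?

A is a knight, B is a knight, C is a knave, D is a knave, and E is a knave.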